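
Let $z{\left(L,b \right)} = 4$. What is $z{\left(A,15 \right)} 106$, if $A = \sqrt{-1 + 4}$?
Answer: $424$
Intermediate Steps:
$A = \sqrt{3} \approx 1.732$
$z{\left(A,15 \right)} 106 = 4 \cdot 106 = 424$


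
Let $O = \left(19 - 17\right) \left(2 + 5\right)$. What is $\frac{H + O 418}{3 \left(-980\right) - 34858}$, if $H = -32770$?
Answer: $\frac{13459}{18899} \approx 0.71215$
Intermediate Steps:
$O = 14$ ($O = 2 \cdot 7 = 14$)
$\frac{H + O 418}{3 \left(-980\right) - 34858} = \frac{-32770 + 14 \cdot 418}{3 \left(-980\right) - 34858} = \frac{-32770 + 5852}{-2940 - 34858} = - \frac{26918}{-37798} = \left(-26918\right) \left(- \frac{1}{37798}\right) = \frac{13459}{18899}$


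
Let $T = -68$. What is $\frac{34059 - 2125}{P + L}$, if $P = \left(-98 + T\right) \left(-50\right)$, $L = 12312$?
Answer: $\frac{15967}{10306} \approx 1.5493$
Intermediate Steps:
$P = 8300$ ($P = \left(-98 - 68\right) \left(-50\right) = \left(-166\right) \left(-50\right) = 8300$)
$\frac{34059 - 2125}{P + L} = \frac{34059 - 2125}{8300 + 12312} = \frac{31934}{20612} = 31934 \cdot \frac{1}{20612} = \frac{15967}{10306}$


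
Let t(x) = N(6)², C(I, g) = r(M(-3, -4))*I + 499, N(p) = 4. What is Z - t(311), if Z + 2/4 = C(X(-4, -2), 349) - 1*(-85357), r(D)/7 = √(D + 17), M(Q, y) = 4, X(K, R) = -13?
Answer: 171679/2 - 91*√21 ≈ 85423.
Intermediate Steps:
r(D) = 7*√(17 + D) (r(D) = 7*√(D + 17) = 7*√(17 + D))
C(I, g) = 499 + 7*I*√21 (C(I, g) = (7*√(17 + 4))*I + 499 = (7*√21)*I + 499 = 7*I*√21 + 499 = 499 + 7*I*√21)
t(x) = 16 (t(x) = 4² = 16)
Z = 171711/2 - 91*√21 (Z = -½ + ((499 + 7*(-13)*√21) - 1*(-85357)) = -½ + ((499 - 91*√21) + 85357) = -½ + (85856 - 91*√21) = 171711/2 - 91*√21 ≈ 85439.)
Z - t(311) = (171711/2 - 91*√21) - 1*16 = (171711/2 - 91*√21) - 16 = 171679/2 - 91*√21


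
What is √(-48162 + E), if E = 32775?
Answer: I*√15387 ≈ 124.04*I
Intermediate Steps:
√(-48162 + E) = √(-48162 + 32775) = √(-15387) = I*√15387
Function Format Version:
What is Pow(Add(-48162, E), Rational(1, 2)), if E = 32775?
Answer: Mul(I, Pow(15387, Rational(1, 2))) ≈ Mul(124.04, I)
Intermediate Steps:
Pow(Add(-48162, E), Rational(1, 2)) = Pow(Add(-48162, 32775), Rational(1, 2)) = Pow(-15387, Rational(1, 2)) = Mul(I, Pow(15387, Rational(1, 2)))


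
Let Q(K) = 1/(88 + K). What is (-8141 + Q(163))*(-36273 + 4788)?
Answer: 64336134150/251 ≈ 2.5632e+8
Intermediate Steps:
(-8141 + Q(163))*(-36273 + 4788) = (-8141 + 1/(88 + 163))*(-36273 + 4788) = (-8141 + 1/251)*(-31485) = -2043390/251*(-31485) = 64336134150/251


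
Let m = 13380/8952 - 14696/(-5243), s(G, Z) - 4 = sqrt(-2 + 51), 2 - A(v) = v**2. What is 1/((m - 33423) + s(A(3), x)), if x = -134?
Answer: -3911278/130666811375 ≈ -2.9933e-5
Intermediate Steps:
A(v) = 2 - v**2
s(G, Z) = 11 (s(G, Z) = 4 + sqrt(-2 + 51) = 4 + sqrt(49) = 4 + 7 = 11)
m = 16809161/3911278 (m = 13380*(1/8952) - 14696*(-1/5243) = 1115/746 + 14696/5243 = 16809161/3911278 ≈ 4.2976)
1/((m - 33423) + s(A(3), x)) = 1/((16809161/3911278 - 33423) + 11) = 1/(-130709835433/3911278 + 11) = 1/(-130666811375/3911278) = -3911278/130666811375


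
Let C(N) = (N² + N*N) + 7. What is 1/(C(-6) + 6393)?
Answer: 1/6472 ≈ 0.00015451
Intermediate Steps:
C(N) = 7 + 2*N² (C(N) = (N² + N²) + 7 = 2*N² + 7 = 7 + 2*N²)
1/(C(-6) + 6393) = 1/((7 + 2*(-6)²) + 6393) = 1/((7 + 2*36) + 6393) = 1/((7 + 72) + 6393) = 1/(79 + 6393) = 1/6472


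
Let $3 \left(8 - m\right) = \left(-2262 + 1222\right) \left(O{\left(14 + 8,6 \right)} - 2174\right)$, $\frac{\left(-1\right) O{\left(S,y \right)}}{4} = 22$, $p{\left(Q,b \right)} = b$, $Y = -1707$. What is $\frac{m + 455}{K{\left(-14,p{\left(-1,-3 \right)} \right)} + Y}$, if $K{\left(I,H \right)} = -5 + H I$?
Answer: $\frac{783697}{1670} \approx 469.28$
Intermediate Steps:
$O{\left(S,y \right)} = -88$ ($O{\left(S,y \right)} = \left(-4\right) 22 = -88$)
$m = -784152$ ($m = 8 - \frac{\left(-2262 + 1222\right) \left(-88 - 2174\right)}{3} = 8 - \frac{\left(-1040\right) \left(-2262\right)}{3} = 8 - 784160 = -784152$)
$\frac{m + 455}{K{\left(-14,p{\left(-1,-3 \right)} \right)} + Y} = \frac{-784152 + 455}{\left(-5 - -42\right) - 1707} = - \frac{783697}{\left(-5 + 42\right) - 1707} = - \frac{783697}{37 - 1707} = - \frac{783697}{-1670} = \left(-783697\right) \left(- \frac{1}{1670}\right) = \frac{783697}{1670}$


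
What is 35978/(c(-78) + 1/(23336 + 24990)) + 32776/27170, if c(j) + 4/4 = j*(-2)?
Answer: 23742625190408/101758863635 ≈ 233.32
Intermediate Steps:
c(j) = -1 - 2*j (c(j) = -1 + j*(-2) = -1 - 2*j)
35978/(c(-78) + 1/(23336 + 24990)) + 32776/27170 = 35978/((-1 - 2*(-78)) + 1/(23336 + 24990)) + 32776/27170 = 35978/((-1 + 156) + 1/48326) + 32776*(1/27170) = 35978/(155 + 1/48326) + 16388/13585 = 35978/(7490531/48326) + 16388/13585 = 35978*(48326/7490531) + 16388/13585 = 1738672828/7490531 + 16388/13585 = 23742625190408/101758863635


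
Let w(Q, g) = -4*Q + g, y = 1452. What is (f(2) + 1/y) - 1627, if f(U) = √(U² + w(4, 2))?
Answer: -2362403/1452 + I*√10 ≈ -1627.0 + 3.1623*I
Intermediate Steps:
w(Q, g) = g - 4*Q
f(U) = √(-14 + U²) (f(U) = √(U² + (2 - 4*4)) = √(U² + (2 - 16)) = √(U² - 14) = √(-14 + U²))
(f(2) + 1/y) - 1627 = (√(-14 + 2²) + 1/1452) - 1627 = (√(-14 + 4) + 1/1452) - 1627 = (√(-10) + 1/1452) - 1627 = (I*√10 + 1/1452) - 1627 = (1/1452 + I*√10) - 1627 = -2362403/1452 + I*√10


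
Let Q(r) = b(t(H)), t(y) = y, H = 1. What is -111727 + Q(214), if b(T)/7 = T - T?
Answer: -111727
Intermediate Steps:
b(T) = 0 (b(T) = 7*(T - T) = 7*0 = 0)
Q(r) = 0
-111727 + Q(214) = -111727 + 0 = -111727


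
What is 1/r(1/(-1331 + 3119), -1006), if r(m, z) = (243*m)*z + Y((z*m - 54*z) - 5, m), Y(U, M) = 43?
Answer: -298/27929 ≈ -0.010670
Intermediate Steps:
r(m, z) = 43 + 243*m*z (r(m, z) = (243*m)*z + 43 = 243*m*z + 43 = 43 + 243*m*z)
1/r(1/(-1331 + 3119), -1006) = 1/(43 + 243*(-1006)/(-1331 + 3119)) = 1/(43 + 243*(-1006)/1788) = 1/(43 + 243*(1/1788)*(-1006)) = 1/(43 - 40743/298) = 1/(-27929/298) = -298/27929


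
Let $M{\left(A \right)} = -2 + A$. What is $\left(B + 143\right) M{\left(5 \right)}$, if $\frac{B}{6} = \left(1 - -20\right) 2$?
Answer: $1185$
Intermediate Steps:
$B = 252$ ($B = 6 \left(1 - -20\right) 2 = 6 \left(1 + 20\right) 2 = 6 \cdot 21 \cdot 2 = 6 \cdot 42 = 252$)
$\left(B + 143\right) M{\left(5 \right)} = \left(252 + 143\right) \left(-2 + 5\right) = 395 \cdot 3 = 1185$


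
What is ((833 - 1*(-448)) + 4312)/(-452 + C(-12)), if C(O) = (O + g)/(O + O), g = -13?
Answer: -134232/10823 ≈ -12.402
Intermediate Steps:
C(O) = (-13 + O)/(2*O) (C(O) = (O - 13)/(O + O) = (-13 + O)/((2*O)) = (-13 + O)*(1/(2*O)) = (-13 + O)/(2*O))
((833 - 1*(-448)) + 4312)/(-452 + C(-12)) = ((833 - 1*(-448)) + 4312)/(-452 + (1/2)*(-13 - 12)/(-12)) = ((833 + 448) + 4312)/(-452 + (1/2)*(-1/12)*(-25)) = (1281 + 4312)/(-452 + 25/24) = 5593/(-10823/24) = 5593*(-24/10823) = -134232/10823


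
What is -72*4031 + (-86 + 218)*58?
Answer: -282576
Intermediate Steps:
-72*4031 + (-86 + 218)*58 = -290232 + 132*58 = -290232 + 7656 = -282576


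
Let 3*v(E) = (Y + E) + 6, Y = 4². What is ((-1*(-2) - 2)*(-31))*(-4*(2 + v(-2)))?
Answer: 0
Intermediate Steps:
Y = 16
v(E) = 22/3 + E/3 (v(E) = ((16 + E) + 6)/3 = (22 + E)/3 = 22/3 + E/3)
((-1*(-2) - 2)*(-31))*(-4*(2 + v(-2))) = ((-1*(-2) - 2)*(-31))*(-4*(2 + (22/3 + (⅓)*(-2)))) = ((2 - 2)*(-31))*(-4*(2 + (22/3 - ⅔))) = (0*(-31))*(-4*(2 + 20/3)) = 0*(-4*26/3) = 0*(-104/3) = 0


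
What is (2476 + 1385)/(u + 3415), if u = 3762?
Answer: 3861/7177 ≈ 0.53797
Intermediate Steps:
(2476 + 1385)/(u + 3415) = (2476 + 1385)/(3762 + 3415) = 3861/7177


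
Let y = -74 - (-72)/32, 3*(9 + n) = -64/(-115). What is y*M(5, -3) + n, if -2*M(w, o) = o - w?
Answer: -102056/345 ≈ -295.81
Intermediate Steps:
M(w, o) = w/2 - o/2 (M(w, o) = -(o - w)/2 = w/2 - o/2)
n = -3041/345 (n = -9 + (-64/(-115))/3 = -9 + (-64*(-1/115))/3 = -9 + (⅓)*(64/115) = -9 + 64/345 = -3041/345 ≈ -8.8145)
y = -287/4 (y = -74 - (-72)/32 = -74 - 1*(-9/4) = -74 + 9/4 = -287/4 ≈ -71.750)
y*M(5, -3) + n = -287*((½)*5 - ½*(-3))/4 - 3041/345 = -287*(5/2 + 3/2)/4 - 3041/345 = -287/4*4 - 3041/345 = -287 - 3041/345 = -102056/345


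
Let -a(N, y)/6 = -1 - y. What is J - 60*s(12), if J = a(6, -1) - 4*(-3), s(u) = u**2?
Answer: -8628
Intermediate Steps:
a(N, y) = 6 + 6*y (a(N, y) = -6*(-1 - y) = 6 + 6*y)
J = 12 (J = (6 + 6*(-1)) - 4*(-3) = (6 - 6) + 12 = 0 + 12 = 12)
J - 60*s(12) = 12 - 60*12**2 = 12 - 60*144 = 12 - 8640 = -8628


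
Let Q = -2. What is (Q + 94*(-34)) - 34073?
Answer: -37271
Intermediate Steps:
(Q + 94*(-34)) - 34073 = (-2 + 94*(-34)) - 34073 = (-2 - 3196) - 34073 = -3198 - 34073 = -37271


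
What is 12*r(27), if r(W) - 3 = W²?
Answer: 8784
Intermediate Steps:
r(W) = 3 + W²
12*r(27) = 12*(3 + 27²) = 12*(3 + 729) = 12*732 = 8784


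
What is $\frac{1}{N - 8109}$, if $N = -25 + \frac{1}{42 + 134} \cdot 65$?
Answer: $- \frac{176}{1431519} \approx -0.00012295$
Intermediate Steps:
$N = - \frac{4335}{176}$ ($N = -25 + \frac{1}{176} \cdot 65 = -25 + \frac{65}{176} = - \frac{4335}{176} \approx -24.631$)
$\frac{1}{N - 8109} = \frac{1}{- \frac{4335}{176} - 8109} = \frac{1}{- \frac{1431519}{176}} = - \frac{176}{1431519}$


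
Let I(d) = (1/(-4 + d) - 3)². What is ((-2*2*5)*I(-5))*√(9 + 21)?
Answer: -15680*√30/81 ≈ -1060.3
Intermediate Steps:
I(d) = (-3 + 1/(-4 + d))²
((-2*2*5)*I(-5))*√(9 + 21) = ((-2*2*5)*((-13 + 3*(-5))²/(-4 - 5)²))*√(9 + 21) = ((-4*5)*((-13 - 15)²/(-9)²))*√30 = (-20*(-28)²/81)*√30 = (-15680/81)*√30 = (-20*784/81)*√30 = -15680*√30/81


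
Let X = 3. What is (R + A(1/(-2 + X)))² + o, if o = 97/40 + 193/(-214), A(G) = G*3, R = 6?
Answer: 353199/4280 ≈ 82.523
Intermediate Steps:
A(G) = 3*G
o = 6519/4280 (o = 97*(1/40) + 193*(-1/214) = 97/40 - 193/214 = 6519/4280 ≈ 1.5231)
(R + A(1/(-2 + X)))² + o = (6 + 3/(-2 + 3))² + 6519/4280 = (6 + 3/1)² + 6519/4280 = (6 + 3*1)² + 6519/4280 = (6 + 3)² + 6519/4280 = 9² + 6519/4280 = 81 + 6519/4280 = 353199/4280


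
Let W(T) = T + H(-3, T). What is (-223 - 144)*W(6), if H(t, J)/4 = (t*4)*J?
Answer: 103494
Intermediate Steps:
H(t, J) = 16*J*t (H(t, J) = 4*((t*4)*J) = 4*((4*t)*J) = 4*(4*J*t) = 16*J*t)
W(T) = -47*T (W(T) = T + 16*T*(-3) = T - 48*T = -47*T)
(-223 - 144)*W(6) = (-223 - 144)*(-47*6) = -367*(-282) = 103494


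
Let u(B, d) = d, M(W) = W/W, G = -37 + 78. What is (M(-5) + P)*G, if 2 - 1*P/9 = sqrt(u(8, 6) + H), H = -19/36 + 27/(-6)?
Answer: 779 - 123*sqrt(35)/2 ≈ 415.16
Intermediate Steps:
G = 41
M(W) = 1
H = -181/36 (H = -19*1/36 + 27*(-1/6) = -19/36 - 9/2 = -181/36 ≈ -5.0278)
P = 18 - 3*sqrt(35)/2 (P = 18 - 9*sqrt(6 - 181/36) = 18 - 3*sqrt(35)/2 ≈ 9.1259)
(M(-5) + P)*G = (1 + (18 - 3*sqrt(35)/2))*41 = (19 - 3*sqrt(35)/2)*41 = 779 - 123*sqrt(35)/2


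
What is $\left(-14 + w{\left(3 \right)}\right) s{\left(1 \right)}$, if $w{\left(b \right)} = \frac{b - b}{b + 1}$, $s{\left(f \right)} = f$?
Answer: $-14$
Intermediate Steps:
$w{\left(b \right)} = 0$ ($w{\left(b \right)} = \frac{0}{1 + b} = 0$)
$\left(-14 + w{\left(3 \right)}\right) s{\left(1 \right)} = \left(-14 + 0\right) 1 = \left(-14\right) 1 = -14$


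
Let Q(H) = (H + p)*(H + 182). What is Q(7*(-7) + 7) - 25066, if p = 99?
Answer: -17086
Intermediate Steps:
Q(H) = (99 + H)*(182 + H) (Q(H) = (H + 99)*(H + 182) = (99 + H)*(182 + H))
Q(7*(-7) + 7) - 25066 = (18018 + (7*(-7) + 7)² + 281*(7*(-7) + 7)) - 25066 = (18018 + (-49 + 7)² + 281*(-49 + 7)) - 25066 = (18018 + (-42)² + 281*(-42)) - 25066 = (18018 + 1764 - 11802) - 25066 = 7980 - 25066 = -17086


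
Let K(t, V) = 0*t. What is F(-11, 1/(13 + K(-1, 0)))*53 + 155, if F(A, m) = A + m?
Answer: -5511/13 ≈ -423.92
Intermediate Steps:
K(t, V) = 0
F(-11, 1/(13 + K(-1, 0)))*53 + 155 = (-11 + 1/(13 + 0))*53 + 155 = (-11 + 1/13)*53 + 155 = -142/13*53 + 155 = -7526/13 + 155 = -5511/13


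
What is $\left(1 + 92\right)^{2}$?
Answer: $8649$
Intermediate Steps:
$\left(1 + 92\right)^{2} = 93^{2} = 8649$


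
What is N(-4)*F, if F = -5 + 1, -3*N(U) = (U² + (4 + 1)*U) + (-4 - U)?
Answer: -16/3 ≈ -5.3333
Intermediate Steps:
N(U) = 4/3 - 4*U/3 - U²/3 (N(U) = -((U² + (4 + 1)*U) + (-4 - U))/3 = -((U² + 5*U) + (-4 - U))/3 = -(-4 + U² + 4*U)/3 = 4/3 - 4*U/3 - U²/3)
F = -4
N(-4)*F = (4/3 - 4/3*(-4) - ⅓*(-4)²)*(-4) = (4/3 + 16/3 - ⅓*16)*(-4) = (4/3 + 16/3 - 16/3)*(-4) = (4/3)*(-4) = -16/3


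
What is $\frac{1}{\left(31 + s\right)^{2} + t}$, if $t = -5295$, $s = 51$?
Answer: $\frac{1}{1429} \approx 0.00069979$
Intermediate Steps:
$\frac{1}{\left(31 + s\right)^{2} + t} = \frac{1}{\left(31 + 51\right)^{2} - 5295} = \frac{1}{82^{2} - 5295} = \frac{1}{6724 - 5295} = \frac{1}{1429}$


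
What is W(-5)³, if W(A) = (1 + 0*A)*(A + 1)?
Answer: -64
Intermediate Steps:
W(A) = 1 + A (W(A) = (1 + 0)*(1 + A) = 1*(1 + A) = 1 + A)
W(-5)³ = (1 - 5)³ = (-4)³ = -64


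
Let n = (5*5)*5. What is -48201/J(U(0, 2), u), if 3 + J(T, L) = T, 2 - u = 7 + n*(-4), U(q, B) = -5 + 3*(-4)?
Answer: 48201/20 ≈ 2410.1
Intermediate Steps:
n = 125 (n = 25*5 = 125)
U(q, B) = -17 (U(q, B) = -5 - 12 = -17)
u = 495 (u = 2 - (7 + 125*(-4)) = 2 - (7 - 500) = 2 - 1*(-493) = 2 + 493 = 495)
J(T, L) = -3 + T
-48201/J(U(0, 2), u) = -48201/(-3 - 17) = -48201/(-20) = -48201*(-1/20) = 48201/20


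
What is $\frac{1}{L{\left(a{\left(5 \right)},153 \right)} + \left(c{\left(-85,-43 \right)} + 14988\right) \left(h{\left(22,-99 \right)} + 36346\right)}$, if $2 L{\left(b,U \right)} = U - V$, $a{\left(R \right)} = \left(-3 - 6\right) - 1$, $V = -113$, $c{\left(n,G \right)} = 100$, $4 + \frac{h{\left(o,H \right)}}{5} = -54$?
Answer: $\frac{1}{544013061} \approx 1.8382 \cdot 10^{-9}$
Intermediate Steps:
$h{\left(o,H \right)} = -290$ ($h{\left(o,H \right)} = -20 + 5 \left(-54\right) = -20 - 270 = -290$)
$a{\left(R \right)} = -10$ ($a{\left(R \right)} = -9 - 1 = -10$)
$L{\left(b,U \right)} = \frac{113}{2} + \frac{U}{2}$ ($L{\left(b,U \right)} = \frac{U - -113}{2} = \frac{U + 113}{2} = \frac{113 + U}{2} = \frac{113}{2} + \frac{U}{2}$)
$\frac{1}{L{\left(a{\left(5 \right)},153 \right)} + \left(c{\left(-85,-43 \right)} + 14988\right) \left(h{\left(22,-99 \right)} + 36346\right)} = \frac{1}{\left(\frac{113}{2} + \frac{1}{2} \cdot 153\right) + \left(100 + 14988\right) \left(-290 + 36346\right)} = \frac{1}{\left(\frac{113}{2} + \frac{153}{2}\right) + 15088 \cdot 36056} = \frac{1}{133 + 544012928} = \frac{1}{544013061}$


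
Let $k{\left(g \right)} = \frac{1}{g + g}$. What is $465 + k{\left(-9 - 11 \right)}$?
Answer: $\frac{18599}{40} \approx 464.98$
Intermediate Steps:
$k{\left(g \right)} = \frac{1}{2 g}$
$465 + k{\left(-9 - 11 \right)} = 465 + \frac{1}{2 \left(-9 - 11\right)} = 465 + \frac{1}{2 \left(-20\right)} = 465 + \frac{1}{2} \left(- \frac{1}{20}\right) = 465 - \frac{1}{40} = \frac{18599}{40}$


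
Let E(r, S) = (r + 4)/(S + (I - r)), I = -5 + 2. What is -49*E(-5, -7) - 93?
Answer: -514/5 ≈ -102.80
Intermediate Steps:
I = -3
E(r, S) = (4 + r)/(-3 + S - r) (E(r, S) = (r + 4)/(S + (-3 - r)) = (4 + r)/(-3 + S - r))
-49*E(-5, -7) - 93 = -49*(-4 - 1*(-5))/(3 - 5 - 1*(-7)) - 93 = -49*(-4 + 5)/(3 - 5 + 7) - 93 = -49/5 - 93 = -514/5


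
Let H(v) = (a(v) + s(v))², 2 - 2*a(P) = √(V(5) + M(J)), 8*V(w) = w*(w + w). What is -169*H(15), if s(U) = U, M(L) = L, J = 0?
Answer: -588289/16 ≈ -36768.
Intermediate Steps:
V(w) = w²/4 (V(w) = (w*(w + w))/8 = (w*(2*w))/8 = (2*w²)/8 = w²/4)
a(P) = -¼ (a(P) = 1 - √((¼)*5² + 0)/2 = 1 - √((¼)*25 + 0)/2 = 1 - √(25/4 + 0)/2 = 1 - √(25/4)/2 = 1 - ½*5/2 = 1 - 5/4 = -¼)
H(v) = (-¼ + v)²
-169*H(15) = -169*(-1 + 4*15)²/16 = -169*(-1 + 60)²/16 = -169*59²/16 = -169*3481/16 = -588289/16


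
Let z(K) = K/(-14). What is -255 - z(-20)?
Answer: -1795/7 ≈ -256.43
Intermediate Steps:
z(K) = -K/14 (z(K) = K*(-1/14) = -K/14)
-255 - z(-20) = -255 - (-1)*(-20)/14 = -255 - 1*10/7 = -255 - 10/7 = -1795/7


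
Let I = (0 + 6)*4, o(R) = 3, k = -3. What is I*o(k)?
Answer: 72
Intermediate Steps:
I = 24 (I = 6*4 = 24)
I*o(k) = 24*3 = 72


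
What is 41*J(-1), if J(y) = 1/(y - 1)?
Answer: -41/2 ≈ -20.500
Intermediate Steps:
J(y) = 1/(-1 + y)
41*J(-1) = 41/(-1 - 1) = 41/(-2) = 41*(-½) = -41/2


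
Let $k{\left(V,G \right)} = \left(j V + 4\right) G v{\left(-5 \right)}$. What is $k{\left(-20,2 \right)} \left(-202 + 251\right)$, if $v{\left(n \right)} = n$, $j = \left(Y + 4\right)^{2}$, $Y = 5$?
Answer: $791840$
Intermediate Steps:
$j = 81$ ($j = \left(5 + 4\right)^{2} = 9^{2} = 81$)
$k{\left(V,G \right)} = - 5 G \left(4 + 81 V\right)$ ($k{\left(V,G \right)} = \left(81 V + 4\right) G \left(-5\right) = \left(4 + 81 V\right) G \left(-5\right) = G \left(4 + 81 V\right) \left(-5\right) = - 5 G \left(4 + 81 V\right)$)
$k{\left(-20,2 \right)} \left(-202 + 251\right) = \left(-5\right) 2 \left(4 + 81 \left(-20\right)\right) \left(-202 + 251\right) = \left(-5\right) 2 \left(4 - 1620\right) 49 = \left(-5\right) 2 \left(-1616\right) 49 = 16160 \cdot 49 = 791840$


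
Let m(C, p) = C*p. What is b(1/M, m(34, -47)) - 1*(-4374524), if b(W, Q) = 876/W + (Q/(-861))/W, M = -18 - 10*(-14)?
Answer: 3858676912/861 ≈ 4.4816e+6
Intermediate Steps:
M = 122 (M = -18 + 140 = 122)
b(W, Q) = 876/W - Q/(861*W) (b(W, Q) = 876/W + (Q*(-1/861))/W = 876/W + (-Q/861)/W = 876/W - Q/(861*W))
b(1/M, m(34, -47)) - 1*(-4374524) = (754236 - 34*(-47))/(861*(1/122)) - 1*(-4374524) = (754236 - 1*(-1598))/(861*(1/122)) + 4374524 = (1/861)*122*(754236 + 1598) + 4374524 = (1/861)*122*755834 + 4374524 = 92211748/861 + 4374524 = 3858676912/861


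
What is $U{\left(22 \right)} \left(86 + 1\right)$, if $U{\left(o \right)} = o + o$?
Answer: $3828$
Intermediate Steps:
$U{\left(o \right)} = 2 o$
$U{\left(22 \right)} \left(86 + 1\right) = 2 \cdot 22 \left(86 + 1\right) = 44 \cdot 87 = 3828$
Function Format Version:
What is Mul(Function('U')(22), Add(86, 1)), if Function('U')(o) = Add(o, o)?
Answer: 3828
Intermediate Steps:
Function('U')(o) = Mul(2, o)
Mul(Function('U')(22), Add(86, 1)) = Mul(Mul(2, 22), Add(86, 1)) = Mul(44, 87) = 3828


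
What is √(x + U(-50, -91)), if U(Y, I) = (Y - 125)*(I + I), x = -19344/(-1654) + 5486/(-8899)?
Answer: 6*√47934853976925058/7359473 ≈ 178.50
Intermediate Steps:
x = 81534206/7359473 (x = -19344*(-1/1654) + 5486*(-1/8899) = 9672/827 - 5486/8899 = 81534206/7359473 ≈ 11.079)
U(Y, I) = 2*I*(-125 + Y) (U(Y, I) = (-125 + Y)*(2*I) = 2*I*(-125 + Y))
√(x + U(-50, -91)) = √(81534206/7359473 + 2*(-91)*(-125 - 50)) = √(81534206/7359473 + 2*(-91)*(-175)) = √(81534206/7359473 + 31850) = √(234480749256/7359473) = 6*√47934853976925058/7359473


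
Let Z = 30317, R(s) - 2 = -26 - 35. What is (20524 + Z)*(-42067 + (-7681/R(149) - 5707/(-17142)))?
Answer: -718783853889717/337126 ≈ -2.1321e+9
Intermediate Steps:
R(s) = -59 (R(s) = 2 + (-26 - 35) = 2 - 61 = -59)
(20524 + Z)*(-42067 + (-7681/R(149) - 5707/(-17142))) = (20524 + 30317)*(-42067 + (-7681/(-59) - 5707/(-17142))) = 50841*(-42067 + (-7681*(-1/59) - 5707*(-1/17142))) = 50841*(-42067 + (7681/59 + 5707/17142)) = 50841*(-42067 + 132004415/1011378) = 50841*(-42413633911/1011378) = -718783853889717/337126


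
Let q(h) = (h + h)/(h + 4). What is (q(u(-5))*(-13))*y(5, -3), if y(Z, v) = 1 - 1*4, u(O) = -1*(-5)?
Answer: 130/3 ≈ 43.333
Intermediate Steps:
u(O) = 5
y(Z, v) = -3 (y(Z, v) = 1 - 4 = -3)
q(h) = 2*h/(4 + h) (q(h) = (2*h)/(4 + h) = 2*h/(4 + h))
(q(u(-5))*(-13))*y(5, -3) = ((2*5/(4 + 5))*(-13))*(-3) = ((2*5/9)*(-13))*(-3) = ((2*5*(1/9))*(-13))*(-3) = ((10/9)*(-13))*(-3) = -130/9*(-3) = 130/3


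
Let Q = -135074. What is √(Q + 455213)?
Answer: 3*√35571 ≈ 565.81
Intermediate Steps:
√(Q + 455213) = √(-135074 + 455213) = √320139 = 3*√35571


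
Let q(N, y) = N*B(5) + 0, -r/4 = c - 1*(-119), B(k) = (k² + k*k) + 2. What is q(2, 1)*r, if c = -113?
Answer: -2496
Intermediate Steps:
B(k) = 2 + 2*k² (B(k) = (k² + k²) + 2 = 2*k² + 2 = 2 + 2*k²)
r = -24 (r = -4*(-113 - 1*(-119)) = -4*(-113 + 119) = -4*6 = -24)
q(N, y) = 52*N (q(N, y) = N*(2 + 2*5²) + 0 = N*(2 + 2*25) + 0 = N*(2 + 50) + 0 = N*52 + 0 = 52*N + 0 = 52*N)
q(2, 1)*r = (52*2)*(-24) = 104*(-24) = -2496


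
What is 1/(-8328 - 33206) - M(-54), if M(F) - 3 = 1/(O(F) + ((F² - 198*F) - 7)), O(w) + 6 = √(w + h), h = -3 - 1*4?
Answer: (-124603*√61 + 1694019319*I)/(41534*(√61 - 13595*I)) ≈ -3.0001 + 4.2257e-8*I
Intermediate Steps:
h = -7 (h = -3 - 4 = -7)
O(w) = -6 + √(-7 + w) (O(w) = -6 + √(w - 7) = -6 + √(-7 + w))
M(F) = 3 + 1/(-13 + F² + √(-7 + F) - 198*F) (M(F) = 3 + 1/((-6 + √(-7 + F)) + ((F² - 198*F) - 7)) = 3 + 1/((-6 + √(-7 + F)) + (-7 + F² - 198*F)) = 3 + 1/(-13 + F² + √(-7 + F) - 198*F))
1/(-8328 - 33206) - M(-54) = 1/(-8328 - 33206) - (-38 - 594*(-54) + 3*(-54)² + 3*√(-7 - 54))/(-13 + (-54)² + √(-7 - 54) - 198*(-54)) = 1/(-41534) - (-38 + 32076 + 3*2916 + 3*√(-61))/(-13 + 2916 + √(-61) + 10692) = -1/41534 - (-38 + 32076 + 8748 + 3*(I*√61))/(-13 + 2916 + I*√61 + 10692) = -1/41534 - (-38 + 32076 + 8748 + 3*I*√61)/(13595 + I*√61) = -1/41534 - (40786 + 3*I*√61)/(13595 + I*√61)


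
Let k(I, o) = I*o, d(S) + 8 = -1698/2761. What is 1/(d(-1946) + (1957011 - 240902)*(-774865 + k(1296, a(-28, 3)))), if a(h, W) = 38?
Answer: -2761/3438101743226319 ≈ -8.0306e-13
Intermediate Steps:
d(S) = -23786/2761 (d(S) = -8 - 1698/2761 = -23786/2761)
1/(d(-1946) + (1957011 - 240902)*(-774865 + k(1296, a(-28, 3)))) = 1/(-23786/2761 + (1957011 - 240902)*(-774865 + 1296*38)) = 1/(-23786/2761 + 1716109*(-774865 + 49248)) = 1/(-23786/2761 + 1716109*(-725617)) = 1/(-23786/2761 - 1245237864253) = 1/(-3438101743226319/2761) = -2761/3438101743226319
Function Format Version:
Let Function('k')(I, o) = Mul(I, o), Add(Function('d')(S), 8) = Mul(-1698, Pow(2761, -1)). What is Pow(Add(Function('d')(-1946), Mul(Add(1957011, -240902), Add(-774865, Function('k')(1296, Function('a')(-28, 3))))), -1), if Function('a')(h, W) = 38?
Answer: Rational(-2761, 3438101743226319) ≈ -8.0306e-13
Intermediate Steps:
Function('d')(S) = Rational(-23786, 2761) (Function('d')(S) = Add(-8, Mul(-1698, Pow(2761, -1))) = Add(-8, Mul(-1698, Rational(1, 2761))) = Add(-8, Rational(-1698, 2761)) = Rational(-23786, 2761))
Pow(Add(Function('d')(-1946), Mul(Add(1957011, -240902), Add(-774865, Function('k')(1296, Function('a')(-28, 3))))), -1) = Pow(Add(Rational(-23786, 2761), Mul(Add(1957011, -240902), Add(-774865, Mul(1296, 38)))), -1) = Pow(Add(Rational(-23786, 2761), Mul(1716109, Add(-774865, 49248))), -1) = Pow(Add(Rational(-23786, 2761), Mul(1716109, -725617)), -1) = Pow(Add(Rational(-23786, 2761), -1245237864253), -1) = Pow(Rational(-3438101743226319, 2761), -1) = Rational(-2761, 3438101743226319)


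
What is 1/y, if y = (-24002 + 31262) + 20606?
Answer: 1/27866 ≈ 3.5886e-5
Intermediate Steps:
y = 27866 (y = 7260 + 20606 = 27866)
1/y = 1/27866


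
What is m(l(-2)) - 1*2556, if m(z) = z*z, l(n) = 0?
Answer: -2556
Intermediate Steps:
m(z) = z²
m(l(-2)) - 1*2556 = 0² - 1*2556 = 0 - 2556 = -2556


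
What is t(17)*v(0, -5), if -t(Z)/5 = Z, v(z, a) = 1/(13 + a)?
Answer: -85/8 ≈ -10.625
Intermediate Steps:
t(Z) = -5*Z
t(17)*v(0, -5) = (-5*17)/(13 - 5) = -85/8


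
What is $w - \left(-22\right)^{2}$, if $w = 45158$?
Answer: $44674$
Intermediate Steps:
$w - \left(-22\right)^{2} = 45158 - \left(-22\right)^{2} = 45158 - 484 = 44674$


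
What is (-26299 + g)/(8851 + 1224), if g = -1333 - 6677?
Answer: -34309/10075 ≈ -3.4054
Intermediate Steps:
g = -8010
(-26299 + g)/(8851 + 1224) = (-26299 - 8010)/(8851 + 1224) = -34309/10075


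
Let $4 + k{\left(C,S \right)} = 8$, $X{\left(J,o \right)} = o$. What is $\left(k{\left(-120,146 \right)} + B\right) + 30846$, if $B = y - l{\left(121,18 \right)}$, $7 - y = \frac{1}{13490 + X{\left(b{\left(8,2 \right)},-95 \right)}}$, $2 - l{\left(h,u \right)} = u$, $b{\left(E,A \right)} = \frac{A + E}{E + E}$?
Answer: $\frac{413543834}{13395} \approx 30873.0$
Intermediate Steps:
$b{\left(E,A \right)} = \frac{A + E}{2 E}$
$l{\left(h,u \right)} = 2 - u$
$y = \frac{93764}{13395}$ ($y = 7 - \frac{1}{13490 - 95} = 7 - \frac{1}{13395} = \frac{93764}{13395} \approx 6.9999$)
$k{\left(C,S \right)} = 4$ ($k{\left(C,S \right)} = -4 + 8 = 4$)
$B = \frac{308084}{13395}$ ($B = \frac{93764}{13395} - \left(2 - 18\right) = \frac{93764}{13395} - -16 = \frac{93764}{13395} + 16 = \frac{308084}{13395} \approx 23.0$)
$\left(k{\left(-120,146 \right)} + B\right) + 30846 = \left(4 + \frac{308084}{13395}\right) + 30846 = \frac{361664}{13395} + 30846 = \frac{413543834}{13395}$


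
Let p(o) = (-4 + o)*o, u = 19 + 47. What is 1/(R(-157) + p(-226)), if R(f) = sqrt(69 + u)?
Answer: 10396/540384053 - 3*sqrt(15)/2701920265 ≈ 1.9234e-5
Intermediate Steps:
u = 66
p(o) = o*(-4 + o)
R(f) = 3*sqrt(15) (R(f) = sqrt(69 + 66) = sqrt(135) = 3*sqrt(15))
1/(R(-157) + p(-226)) = 1/(3*sqrt(15) - 226*(-4 - 226)) = 1/(3*sqrt(15) - 226*(-230)) = 1/(3*sqrt(15) + 51980) = 1/(51980 + 3*sqrt(15))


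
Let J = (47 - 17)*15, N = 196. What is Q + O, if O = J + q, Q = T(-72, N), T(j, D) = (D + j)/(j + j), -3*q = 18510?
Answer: -205951/36 ≈ -5720.9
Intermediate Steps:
q = -6170 (q = -⅓*18510 = -6170)
J = 450 (J = 30*15 = 450)
T(j, D) = (D + j)/(2*j) (T(j, D) = (D + j)/((2*j)) = (D + j)*(1/(2*j)) = (D + j)/(2*j))
Q = -31/36 (Q = (½)*(196 - 72)/(-72) = (½)*(-1/72)*124 = -31/36 ≈ -0.86111)
O = -5720 (O = 450 - 6170 = -5720)
Q + O = -31/36 - 5720 = -205951/36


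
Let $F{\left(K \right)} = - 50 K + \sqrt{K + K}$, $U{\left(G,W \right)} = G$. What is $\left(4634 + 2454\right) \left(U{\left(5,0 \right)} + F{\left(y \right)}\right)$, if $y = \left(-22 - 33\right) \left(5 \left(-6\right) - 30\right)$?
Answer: $-1169484560 + 70880 \sqrt{66} \approx -1.1689 \cdot 10^{9}$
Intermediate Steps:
$y = 3300$ ($y = - 55 \left(-30 - 30\right) = \left(-55\right) \left(-60\right) = 3300$)
$F{\left(K \right)} = - 50 K + \sqrt{2} \sqrt{K}$ ($F{\left(K \right)} = - 50 K + \sqrt{2 K} = - 50 K + \sqrt{2} \sqrt{K}$)
$\left(4634 + 2454\right) \left(U{\left(5,0 \right)} + F{\left(y \right)}\right) = \left(4634 + 2454\right) \left(5 - \left(165000 - \sqrt{2} \sqrt{3300}\right)\right) = 7088 \left(5 - \left(165000 - \sqrt{2} \cdot 10 \sqrt{33}\right)\right) = 7088 \left(5 - \left(165000 - 10 \sqrt{66}\right)\right) = 7088 \left(-164995 + 10 \sqrt{66}\right) = -1169484560 + 70880 \sqrt{66}$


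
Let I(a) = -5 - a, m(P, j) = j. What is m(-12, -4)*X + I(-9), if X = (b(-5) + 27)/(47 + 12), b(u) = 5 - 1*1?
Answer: 112/59 ≈ 1.8983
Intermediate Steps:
b(u) = 4 (b(u) = 5 - 1 = 4)
X = 31/59 (X = (4 + 27)/(47 + 12) = 31/59 ≈ 0.52542)
m(-12, -4)*X + I(-9) = -4*31/59 + (-5 - 1*(-9)) = -124/59 + (-5 + 9) = -124/59 + 4 = 112/59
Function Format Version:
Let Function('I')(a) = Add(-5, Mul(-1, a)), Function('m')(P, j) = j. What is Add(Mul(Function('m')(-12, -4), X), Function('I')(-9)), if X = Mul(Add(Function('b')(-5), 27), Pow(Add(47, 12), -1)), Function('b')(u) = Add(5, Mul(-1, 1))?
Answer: Rational(112, 59) ≈ 1.8983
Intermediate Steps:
Function('b')(u) = 4 (Function('b')(u) = Add(5, -1) = 4)
X = Rational(31, 59) (X = Mul(Add(4, 27), Pow(Add(47, 12), -1)) = Mul(31, Pow(59, -1)) = Mul(31, Rational(1, 59)) = Rational(31, 59) ≈ 0.52542)
Add(Mul(Function('m')(-12, -4), X), Function('I')(-9)) = Add(Mul(-4, Rational(31, 59)), Add(-5, Mul(-1, -9))) = Add(Rational(-124, 59), Add(-5, 9)) = Add(Rational(-124, 59), 4) = Rational(112, 59)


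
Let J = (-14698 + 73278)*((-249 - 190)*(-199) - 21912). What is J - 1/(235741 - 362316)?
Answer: 485288856311501/126575 ≈ 3.8340e+9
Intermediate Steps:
J = 3834002420 (J = 58580*(-439*(-199) - 21912) = 58580*(87361 - 21912) = 58580*65449 = 3834002420)
J - 1/(235741 - 362316) = 3834002420 - 1/(235741 - 362316) = 3834002420 - 1/(-126575) = 3834002420 - 1*(-1/126575) = 3834002420 + 1/126575 = 485288856311501/126575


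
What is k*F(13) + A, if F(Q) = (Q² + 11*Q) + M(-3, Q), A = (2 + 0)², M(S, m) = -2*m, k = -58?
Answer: -16584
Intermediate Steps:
A = 4 (A = 2² = 4)
F(Q) = Q² + 9*Q (F(Q) = (Q² + 11*Q) - 2*Q = Q² + 9*Q)
k*F(13) + A = -754*(9 + 13) + 4 = -754*22 + 4 = -58*286 + 4 = -16588 + 4 = -16584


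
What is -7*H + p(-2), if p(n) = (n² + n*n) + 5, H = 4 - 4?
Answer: 13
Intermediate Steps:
H = 0
p(n) = 5 + 2*n² (p(n) = (n² + n²) + 5 = 2*n² + 5 = 5 + 2*n²)
-7*H + p(-2) = -7*0 + (5 + 2*(-2)²) = 0 + (5 + 2*4) = 0 + (5 + 8) = 0 + 13 = 13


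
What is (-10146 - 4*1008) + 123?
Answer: -14055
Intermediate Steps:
(-10146 - 4*1008) + 123 = (-10146 - 1*4032) + 123 = (-10146 - 4032) + 123 = -14178 + 123 = -14055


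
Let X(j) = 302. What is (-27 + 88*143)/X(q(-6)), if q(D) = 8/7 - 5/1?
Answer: 12557/302 ≈ 41.579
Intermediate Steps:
q(D) = -27/7 (q(D) = 8*(1/7) - 5*1 = 8/7 - 5 = -27/7)
(-27 + 88*143)/X(q(-6)) = (-27 + 88*143)/302 = (-27 + 12584)*(1/302) = 12557*(1/302) = 12557/302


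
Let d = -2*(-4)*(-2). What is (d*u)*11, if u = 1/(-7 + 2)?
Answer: 176/5 ≈ 35.200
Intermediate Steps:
d = -16 (d = 8*(-2) = -16)
u = -⅕ (u = 1/(-5) = -⅕ ≈ -0.20000)
(d*u)*11 = -16*(-⅕)*11 = (16/5)*11 = 176/5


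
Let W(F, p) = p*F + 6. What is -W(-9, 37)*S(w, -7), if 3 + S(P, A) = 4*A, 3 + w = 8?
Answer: -10137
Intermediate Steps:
w = 5 (w = -3 + 8 = 5)
W(F, p) = 6 + F*p (W(F, p) = F*p + 6 = 6 + F*p)
S(P, A) = -3 + 4*A
-W(-9, 37)*S(w, -7) = -(6 - 9*37)*(-3 + 4*(-7)) = -(6 - 333)*(-3 - 28) = -(-327)*(-31) = -1*10137 = -10137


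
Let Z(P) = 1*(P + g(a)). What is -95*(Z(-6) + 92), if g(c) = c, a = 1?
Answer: -8265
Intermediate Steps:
Z(P) = 1 + P (Z(P) = 1*(P + 1) = 1*(1 + P) = 1 + P)
-95*(Z(-6) + 92) = -95*((1 - 6) + 92) = -95*(-5 + 92) = -95*87 = -8265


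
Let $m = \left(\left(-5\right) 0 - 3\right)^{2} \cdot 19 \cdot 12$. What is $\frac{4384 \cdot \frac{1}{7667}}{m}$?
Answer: $\frac{1096}{3933171} \approx 0.00027866$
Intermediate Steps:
$m = 2052$ ($m = \left(0 - 3\right)^{2} \cdot 19 \cdot 12 = \left(-3\right)^{2} \cdot 19 \cdot 12 = 9 \cdot 19 \cdot 12 = 171 \cdot 12 = 2052$)
$\frac{4384 \cdot \frac{1}{7667}}{m} = \frac{4384 \cdot \frac{1}{7667}}{2052} = 4384 \cdot \frac{1}{7667} \cdot \frac{1}{2052} = \frac{4384}{7667} \cdot \frac{1}{2052} = \frac{1096}{3933171}$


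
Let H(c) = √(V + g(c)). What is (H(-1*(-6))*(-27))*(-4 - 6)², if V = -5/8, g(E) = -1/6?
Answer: -225*I*√114 ≈ -2402.3*I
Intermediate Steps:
g(E) = -⅙ (g(E) = -1*⅙ = -⅙)
V = -5/8 (V = -5*⅛ = -5/8 ≈ -0.62500)
H(c) = I*√114/12 (H(c) = √(-5/8 - ⅙) = √(-19/24) = I*√114/12)
(H(-1*(-6))*(-27))*(-4 - 6)² = ((I*√114/12)*(-27))*(-4 - 6)² = -9*I*√114/4*(-10)² = -9*I*√114/4*100 = -225*I*√114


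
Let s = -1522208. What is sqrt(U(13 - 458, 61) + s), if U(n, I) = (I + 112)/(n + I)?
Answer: I*sqrt(3507168270)/48 ≈ 1233.8*I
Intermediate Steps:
U(n, I) = (112 + I)/(I + n)
sqrt(U(13 - 458, 61) + s) = sqrt((112 + 61)/(61 + (13 - 458)) - 1522208) = sqrt(173/(61 - 445) - 1522208) = sqrt(173/(-384) - 1522208) = sqrt(-1/384*173 - 1522208) = sqrt(-173/384 - 1522208) = sqrt(-584528045/384) = I*sqrt(3507168270)/48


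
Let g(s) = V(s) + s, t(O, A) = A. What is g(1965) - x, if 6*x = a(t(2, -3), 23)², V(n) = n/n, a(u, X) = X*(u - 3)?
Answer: -1208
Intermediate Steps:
a(u, X) = X*(-3 + u)
V(n) = 1
x = 3174 (x = (23*(-3 - 3))²/6 = (23*(-6))²/6 = (⅙)*(-138)² = (⅙)*19044 = 3174)
g(s) = 1 + s
g(1965) - x = (1 + 1965) - 1*3174 = 1966 - 3174 = -1208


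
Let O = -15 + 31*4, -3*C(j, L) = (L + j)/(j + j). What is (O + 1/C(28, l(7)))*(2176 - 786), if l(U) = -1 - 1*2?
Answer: 710846/5 ≈ 1.4217e+5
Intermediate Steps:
l(U) = -3 (l(U) = -1 - 2 = -3)
C(j, L) = -(L + j)/(6*j) (C(j, L) = -(L + j)/(3*(j + j)) = -(L + j)/(3*(2*j)) = -(L + j)*1/(2*j)/3 = -(L + j)/(6*j))
O = 109 (O = -15 + 124 = 109)
(O + 1/C(28, l(7)))*(2176 - 786) = (109 + 1/((⅙)*(-1*(-3) - 1*28)/28))*(2176 - 786) = (109 + 1/((⅙)*(1/28)*(3 - 28)))*1390 = (109 + 1/((⅙)*(1/28)*(-25)))*1390 = (109 + 1/(-25/168))*1390 = (109 - 168/25)*1390 = (2557/25)*1390 = 710846/5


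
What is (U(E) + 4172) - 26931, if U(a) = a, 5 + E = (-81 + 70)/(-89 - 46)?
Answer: -3073129/135 ≈ -22764.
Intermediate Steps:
E = -664/135 (E = -5 + (-81 + 70)/(-89 - 46) = -5 - 11/(-135) = -5 - 11*(-1/135) = -5 + 11/135 = -664/135 ≈ -4.9185)
(U(E) + 4172) - 26931 = (-664/135 + 4172) - 26931 = 562556/135 - 26931 = -3073129/135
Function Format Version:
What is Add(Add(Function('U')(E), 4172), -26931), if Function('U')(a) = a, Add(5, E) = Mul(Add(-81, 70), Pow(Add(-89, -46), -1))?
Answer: Rational(-3073129, 135) ≈ -22764.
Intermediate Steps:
E = Rational(-664, 135) (E = Add(-5, Mul(Add(-81, 70), Pow(Add(-89, -46), -1))) = Add(-5, Mul(-11, Pow(-135, -1))) = Add(-5, Mul(-11, Rational(-1, 135))) = Add(-5, Rational(11, 135)) = Rational(-664, 135) ≈ -4.9185)
Add(Add(Function('U')(E), 4172), -26931) = Add(Add(Rational(-664, 135), 4172), -26931) = Add(Rational(562556, 135), -26931) = Rational(-3073129, 135)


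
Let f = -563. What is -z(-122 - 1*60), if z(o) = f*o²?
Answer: 18648812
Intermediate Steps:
z(o) = -563*o²
-z(-122 - 1*60) = -(-563)*(-122 - 1*60)² = -(-563)*(-122 - 60)² = -(-563)*(-182)² = -(-563)*33124 = -1*(-18648812) = 18648812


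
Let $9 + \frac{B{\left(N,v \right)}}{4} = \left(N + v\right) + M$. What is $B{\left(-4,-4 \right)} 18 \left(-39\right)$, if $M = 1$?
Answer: $44928$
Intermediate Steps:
$B{\left(N,v \right)} = -32 + 4 N + 4 v$ ($B{\left(N,v \right)} = -36 + 4 \left(\left(N + v\right) + 1\right) = -36 + 4 \left(1 + N + v\right) = -36 + \left(4 + 4 N + 4 v\right) = -32 + 4 N + 4 v$)
$B{\left(-4,-4 \right)} 18 \left(-39\right) = \left(-32 + 4 \left(-4\right) + 4 \left(-4\right)\right) 18 \left(-39\right) = \left(-32 - 16 - 16\right) 18 \left(-39\right) = \left(-64\right) 18 \left(-39\right) = \left(-1152\right) \left(-39\right) = 44928$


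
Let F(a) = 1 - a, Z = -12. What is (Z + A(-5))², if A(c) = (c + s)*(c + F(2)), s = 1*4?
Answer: 36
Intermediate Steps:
s = 4
A(c) = (-1 + c)*(4 + c) (A(c) = (c + 4)*(c + (1 - 1*2)) = (4 + c)*(c + (1 - 2)) = (4 + c)*(c - 1) = (4 + c)*(-1 + c) = (-1 + c)*(4 + c))
(Z + A(-5))² = (-12 + (-4 + (-5)² + 3*(-5)))² = (-12 + (-4 + 25 - 15))² = (-12 + 6)² = (-6)² = 36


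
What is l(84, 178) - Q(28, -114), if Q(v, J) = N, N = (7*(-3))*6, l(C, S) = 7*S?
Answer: 1372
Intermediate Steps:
N = -126 (N = -21*6 = -126)
Q(v, J) = -126
l(84, 178) - Q(28, -114) = 7*178 - 1*(-126) = 1246 + 126 = 1372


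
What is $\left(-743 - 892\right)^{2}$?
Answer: $2673225$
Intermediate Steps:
$\left(-743 - 892\right)^{2} = \left(-1635\right)^{2} = 2673225$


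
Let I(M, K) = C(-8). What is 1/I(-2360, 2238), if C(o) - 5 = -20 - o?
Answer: -⅐ ≈ -0.14286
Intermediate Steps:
C(o) = -15 - o (C(o) = 5 + (-20 - o) = -15 - o)
I(M, K) = -7 (I(M, K) = -15 - 1*(-8) = -15 + 8 = -7)
1/I(-2360, 2238) = 1/(-7) = -⅐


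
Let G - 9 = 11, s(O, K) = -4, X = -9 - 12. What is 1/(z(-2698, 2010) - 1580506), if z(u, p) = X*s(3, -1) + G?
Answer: -1/1580402 ≈ -6.3275e-7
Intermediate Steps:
X = -21
G = 20 (G = 9 + 11 = 20)
z(u, p) = 104 (z(u, p) = -21*(-4) + 20 = 84 + 20 = 104)
1/(z(-2698, 2010) - 1580506) = 1/(104 - 1580506) = 1/(-1580402) = -1/1580402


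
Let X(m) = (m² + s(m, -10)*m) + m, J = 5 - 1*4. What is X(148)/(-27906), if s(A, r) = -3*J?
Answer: -10804/13953 ≈ -0.77431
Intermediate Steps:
J = 1 (J = 5 - 4 = 1)
s(A, r) = -3 (s(A, r) = -3*1 = -3)
X(m) = m² - 2*m (X(m) = (m² - 3*m) + m = m² - 2*m)
X(148)/(-27906) = (148*(-2 + 148))/(-27906) = (148*146)*(-1/27906) = 21608*(-1/27906) = -10804/13953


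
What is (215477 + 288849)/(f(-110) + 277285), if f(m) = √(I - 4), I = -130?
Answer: 139842034910/76886971359 - 504326*I*√134/76886971359 ≈ 1.8188 - 7.593e-5*I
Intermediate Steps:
f(m) = I*√134 (f(m) = √(-130 - 4) = √(-134) = I*√134)
(215477 + 288849)/(f(-110) + 277285) = (215477 + 288849)/(I*√134 + 277285) = 504326/(277285 + I*√134)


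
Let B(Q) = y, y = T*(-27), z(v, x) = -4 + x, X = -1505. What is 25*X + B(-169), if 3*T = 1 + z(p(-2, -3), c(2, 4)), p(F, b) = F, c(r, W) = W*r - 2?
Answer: -37652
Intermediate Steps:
c(r, W) = -2 + W*r
T = 1 (T = (1 + (-4 + (-2 + 4*2)))/3 = (1 + (-4 + (-2 + 8)))/3 = (1 + (-4 + 6))/3 = (1 + 2)/3 = (1/3)*3 = 1)
y = -27 (y = 1*(-27) = -27)
B(Q) = -27
25*X + B(-169) = 25*(-1505) - 27 = -37625 - 27 = -37652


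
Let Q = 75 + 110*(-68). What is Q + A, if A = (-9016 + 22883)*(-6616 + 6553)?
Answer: -881026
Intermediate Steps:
Q = -7405 (Q = 75 - 7480 = -7405)
A = -873621 (A = 13867*(-63) = -873621)
Q + A = -7405 - 873621 = -881026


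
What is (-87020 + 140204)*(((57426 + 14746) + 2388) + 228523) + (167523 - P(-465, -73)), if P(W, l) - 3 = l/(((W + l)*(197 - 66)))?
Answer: 1136058406992503/70478 ≈ 1.6119e+10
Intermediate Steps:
P(W, l) = 3 + l/(131*W + 131*l) (P(W, l) = 3 + l/(((W + l)*(197 - 66))) = 3 + l/(((W + l)*131)) = 3 + l/(131*W + 131*l))
(-87020 + 140204)*(((57426 + 14746) + 2388) + 228523) + (167523 - P(-465, -73)) = (-87020 + 140204)*(((57426 + 14746) + 2388) + 228523) + (167523 - (3*(-465) + (394/131)*(-73))/(-465 - 73)) = 53184*((72172 + 2388) + 228523) + (167523 - (-1395 - 28762/131)/(-538)) = 53184*(74560 + 228523) + (167523 - (-1)*(-211507)/(538*131)) = 53184*303083 + (167523 - 1*211507/70478) = 16119166272 + (167523 - 211507/70478) = 16119166272 + 11806474487/70478 = 1136058406992503/70478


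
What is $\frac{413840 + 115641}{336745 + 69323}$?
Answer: $\frac{529481}{406068} \approx 1.3039$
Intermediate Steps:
$\frac{413840 + 115641}{336745 + 69323} = \frac{529481}{406068}$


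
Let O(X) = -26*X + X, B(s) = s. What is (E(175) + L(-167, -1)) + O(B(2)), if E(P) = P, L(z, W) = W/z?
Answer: 20876/167 ≈ 125.01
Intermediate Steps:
O(X) = -25*X
(E(175) + L(-167, -1)) + O(B(2)) = (175 - 1/(-167)) - 25*2 = (175 - 1*(-1/167)) - 50 = (175 + 1/167) - 50 = 29226/167 - 50 = 20876/167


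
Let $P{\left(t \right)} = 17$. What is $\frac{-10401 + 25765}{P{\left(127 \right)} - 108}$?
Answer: $- \frac{15364}{91} \approx -168.84$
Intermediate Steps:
$\frac{-10401 + 25765}{P{\left(127 \right)} - 108} = \frac{-10401 + 25765}{17 - 108} = \frac{15364}{17 - 108} = \frac{15364}{-91} = 15364 \left(- \frac{1}{91}\right) = - \frac{15364}{91}$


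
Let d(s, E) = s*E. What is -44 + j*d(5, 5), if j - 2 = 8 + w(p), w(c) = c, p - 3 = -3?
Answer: 206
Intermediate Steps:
p = 0 (p = 3 - 3 = 0)
d(s, E) = E*s
j = 10 (j = 2 + (8 + 0) = 2 + 8 = 10)
-44 + j*d(5, 5) = -44 + 10*(5*5) = -44 + 10*25 = -44 + 250 = 206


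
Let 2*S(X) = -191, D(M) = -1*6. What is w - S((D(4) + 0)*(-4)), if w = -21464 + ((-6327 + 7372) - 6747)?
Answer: -54141/2 ≈ -27071.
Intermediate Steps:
D(M) = -6
S(X) = -191/2 (S(X) = (½)*(-191) = -191/2)
w = -27166 (w = -21464 + (1045 - 6747) = -21464 - 5702 = -27166)
w - S((D(4) + 0)*(-4)) = -27166 - 1*(-191/2) = -27166 + 191/2 = -54141/2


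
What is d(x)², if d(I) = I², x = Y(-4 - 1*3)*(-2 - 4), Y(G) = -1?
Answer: 1296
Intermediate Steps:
x = 6 (x = -(-2 - 4) = -1*(-6) = 6)
d(x)² = (6²)² = 36² = 1296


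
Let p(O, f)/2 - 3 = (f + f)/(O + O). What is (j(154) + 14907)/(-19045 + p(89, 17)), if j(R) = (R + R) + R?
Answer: -1367841/1694437 ≈ -0.80725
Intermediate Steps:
j(R) = 3*R (j(R) = 2*R + R = 3*R)
p(O, f) = 6 + 2*f/O (p(O, f) = 6 + 2*((f + f)/(O + O)) = 6 + 2*((2*f)/((2*O))) = 6 + 2*((2*f)*(1/(2*O))) = 6 + 2*(f/O) = 6 + 2*f/O)
(j(154) + 14907)/(-19045 + p(89, 17)) = (3*154 + 14907)/(-19045 + (6 + 2*17/89)) = (462 + 14907)/(-19045 + (6 + 2*17*(1/89))) = 15369/(-19045 + (6 + 34/89)) = 15369/(-19045 + 568/89) = 15369/(-1694437/89) = 15369*(-89/1694437) = -1367841/1694437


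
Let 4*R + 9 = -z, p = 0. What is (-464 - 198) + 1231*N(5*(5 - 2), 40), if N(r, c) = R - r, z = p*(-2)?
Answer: -87587/4 ≈ -21897.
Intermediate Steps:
z = 0 (z = 0*(-2) = 0)
R = -9/4 (R = -9/4 + (-1*0)/4 = -9/4 + (¼)*0 = -9/4 + 0 = -9/4 ≈ -2.2500)
N(r, c) = -9/4 - r
(-464 - 198) + 1231*N(5*(5 - 2), 40) = (-464 - 198) + 1231*(-9/4 - 5*(5 - 2)) = -662 + 1231*(-9/4 - 5*3) = -662 + 1231*(-9/4 - 1*15) = -662 + 1231*(-9/4 - 15) = -662 + 1231*(-69/4) = -662 - 84939/4 = -87587/4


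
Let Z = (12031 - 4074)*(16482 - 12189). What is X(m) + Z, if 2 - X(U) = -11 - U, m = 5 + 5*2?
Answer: 34159429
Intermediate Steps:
Z = 34159401 (Z = 7957*4293 = 34159401)
m = 15 (m = 5 + 10 = 15)
X(U) = 13 + U (X(U) = 2 - (-11 - U) = 2 + (11 + U) = 13 + U)
X(m) + Z = (13 + 15) + 34159401 = 28 + 34159401 = 34159429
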